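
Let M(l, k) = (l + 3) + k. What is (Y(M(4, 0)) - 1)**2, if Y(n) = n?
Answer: 36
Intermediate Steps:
M(l, k) = 3 + k + l (M(l, k) = (3 + l) + k = 3 + k + l)
(Y(M(4, 0)) - 1)**2 = ((3 + 0 + 4) - 1)**2 = (7 - 1)**2 = 6**2 = 36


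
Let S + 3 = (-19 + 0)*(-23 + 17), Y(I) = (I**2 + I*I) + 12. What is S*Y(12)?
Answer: 33300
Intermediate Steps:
Y(I) = 12 + 2*I**2 (Y(I) = (I**2 + I**2) + 12 = 2*I**2 + 12 = 12 + 2*I**2)
S = 111 (S = -3 + (-19 + 0)*(-23 + 17) = -3 - 19*(-6) = -3 + 114 = 111)
S*Y(12) = 111*(12 + 2*12**2) = 111*(12 + 2*144) = 111*(12 + 288) = 111*300 = 33300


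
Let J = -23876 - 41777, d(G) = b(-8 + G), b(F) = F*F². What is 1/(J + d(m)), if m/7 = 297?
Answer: 1/8882538258 ≈ 1.1258e-10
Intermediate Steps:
m = 2079 (m = 7*297 = 2079)
b(F) = F³
d(G) = (-8 + G)³
J = -65653
1/(J + d(m)) = 1/(-65653 + (-8 + 2079)³) = 1/(-65653 + 2071³) = 1/(-65653 + 8882603911) = 1/8882538258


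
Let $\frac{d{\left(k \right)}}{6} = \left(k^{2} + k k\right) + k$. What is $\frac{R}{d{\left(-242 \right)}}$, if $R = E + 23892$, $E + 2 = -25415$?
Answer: $- \frac{1525}{701316} \approx -0.0021745$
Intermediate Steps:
$E = -25417$ ($E = -2 - 25415 = -25417$)
$R = -1525$ ($R = -25417 + 23892 = -1525$)
$d{\left(k \right)} = 6 k + 12 k^{2}$ ($d{\left(k \right)} = 6 \left(\left(k^{2} + k k\right) + k\right) = 6 \left(\left(k^{2} + k^{2}\right) + k\right) = 6 \left(2 k^{2} + k\right) = 6 \left(k + 2 k^{2}\right) = 6 k + 12 k^{2}$)
$\frac{R}{d{\left(-242 \right)}} = - \frac{1525}{6 \left(-242\right) \left(1 + 2 \left(-242\right)\right)} = - \frac{1525}{6 \left(-242\right) \left(1 - 484\right)} = - \frac{1525}{6 \left(-242\right) \left(-483\right)} = - \frac{1525}{701316}$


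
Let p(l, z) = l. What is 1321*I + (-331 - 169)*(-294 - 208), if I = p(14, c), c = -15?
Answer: 269494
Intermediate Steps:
I = 14
1321*I + (-331 - 169)*(-294 - 208) = 1321*14 + (-331 - 169)*(-294 - 208) = 18494 - 500*(-502) = 18494 + 251000 = 269494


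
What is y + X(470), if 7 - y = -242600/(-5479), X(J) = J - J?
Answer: -204247/5479 ≈ -37.278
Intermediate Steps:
X(J) = 0
y = -204247/5479 (y = 7 - (-242600)/(-5479) = 7 - (-242600)*(-1)/5479 = 7 - 1*242600/5479 = 7 - 242600/5479 = -204247/5479 ≈ -37.278)
y + X(470) = -204247/5479 + 0 = -204247/5479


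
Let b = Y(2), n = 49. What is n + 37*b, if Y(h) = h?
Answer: 123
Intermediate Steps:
b = 2
n + 37*b = 49 + 37*2 = 49 + 74 = 123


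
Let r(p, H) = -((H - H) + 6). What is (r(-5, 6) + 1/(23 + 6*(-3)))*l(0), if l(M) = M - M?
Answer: 0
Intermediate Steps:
l(M) = 0
r(p, H) = -6 (r(p, H) = -(0 + 6) = -1*6 = -6)
(r(-5, 6) + 1/(23 + 6*(-3)))*l(0) = (-6 + 1/(23 + 6*(-3)))*0 = (-6 + 1/(23 - 18))*0 = (-6 + 1/5)*0 = (-6 + ⅕)*0 = -29/5*0 = 0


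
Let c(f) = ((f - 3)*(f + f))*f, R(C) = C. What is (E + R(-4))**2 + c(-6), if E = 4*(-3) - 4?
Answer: -248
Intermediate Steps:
E = -16 (E = -12 - 4 = -16)
c(f) = 2*f**2*(-3 + f) (c(f) = ((-3 + f)*(2*f))*f = (2*f*(-3 + f))*f = 2*f**2*(-3 + f))
(E + R(-4))**2 + c(-6) = (-16 - 4)**2 + 2*(-6)**2*(-3 - 6) = (-20)**2 + 2*36*(-9) = 400 - 648 = -248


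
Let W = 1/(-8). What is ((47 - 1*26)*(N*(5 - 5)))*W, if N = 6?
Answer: 0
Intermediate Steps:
W = -1/8 ≈ -0.12500
((47 - 1*26)*(N*(5 - 5)))*W = ((47 - 1*26)*(6*(5 - 5)))*(-1/8) = ((47 - 26)*(6*0))*(-1/8) = (21*0)*(-1/8) = 0*(-1/8) = 0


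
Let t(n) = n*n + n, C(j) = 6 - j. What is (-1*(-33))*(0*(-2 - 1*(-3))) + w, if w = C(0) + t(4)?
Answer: 26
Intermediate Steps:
t(n) = n + n² (t(n) = n² + n = n + n²)
w = 26 (w = (6 - 1*0) + 4*(1 + 4) = (6 + 0) + 4*5 = 6 + 20 = 26)
(-1*(-33))*(0*(-2 - 1*(-3))) + w = (-1*(-33))*(0*(-2 - 1*(-3))) + 26 = 33*(0*(-2 + 3)) + 26 = 33*(0*1) + 26 = 33*0 + 26 = 0 + 26 = 26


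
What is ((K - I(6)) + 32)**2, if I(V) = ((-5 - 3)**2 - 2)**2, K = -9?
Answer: 14600041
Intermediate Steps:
I(V) = 3844 (I(V) = ((-8)**2 - 2)**2 = (64 - 2)**2 = 62**2 = 3844)
((K - I(6)) + 32)**2 = ((-9 - 1*3844) + 32)**2 = ((-9 - 3844) + 32)**2 = (-3853 + 32)**2 = (-3821)**2 = 14600041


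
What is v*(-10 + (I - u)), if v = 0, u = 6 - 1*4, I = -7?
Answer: 0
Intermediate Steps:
u = 2 (u = 6 - 4 = 2)
v*(-10 + (I - u)) = 0*(-10 + (-7 - 1*2)) = 0*(-10 + (-7 - 2)) = 0*(-10 - 9) = 0*(-19) = 0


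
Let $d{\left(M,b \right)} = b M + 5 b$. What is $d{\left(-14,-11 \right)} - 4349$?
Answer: $-4250$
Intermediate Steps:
$d{\left(M,b \right)} = 5 b + M b$ ($d{\left(M,b \right)} = M b + 5 b = 5 b + M b$)
$d{\left(-14,-11 \right)} - 4349 = - 11 \left(5 - 14\right) - 4349 = \left(-11\right) \left(-9\right) - 4349 = 99 - 4349 = -4250$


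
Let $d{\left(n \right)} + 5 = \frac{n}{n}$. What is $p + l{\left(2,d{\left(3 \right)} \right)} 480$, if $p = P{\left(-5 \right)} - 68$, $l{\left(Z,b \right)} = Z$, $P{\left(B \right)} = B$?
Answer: $887$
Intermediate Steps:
$d{\left(n \right)} = -4$ ($d{\left(n \right)} = -5 + \frac{n}{n} = -5 + 1 = -4$)
$p = -73$ ($p = -5 - 68 = -73$)
$p + l{\left(2,d{\left(3 \right)} \right)} 480 = -73 + 2 \cdot 480 = -73 + 960 = 887$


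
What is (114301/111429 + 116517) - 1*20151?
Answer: 10738081315/111429 ≈ 96367.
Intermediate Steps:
(114301/111429 + 116517) - 1*20151 = (114301*(1/111429) + 116517) - 20151 = (114301/111429 + 116517) - 20151 = 12983487094/111429 - 20151 = 10738081315/111429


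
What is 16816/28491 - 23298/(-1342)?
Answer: 31197745/1737951 ≈ 17.951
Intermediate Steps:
16816/28491 - 23298/(-1342) = 16816*(1/28491) - 23298*(-1/1342) = 16816/28491 + 1059/61 = 31197745/1737951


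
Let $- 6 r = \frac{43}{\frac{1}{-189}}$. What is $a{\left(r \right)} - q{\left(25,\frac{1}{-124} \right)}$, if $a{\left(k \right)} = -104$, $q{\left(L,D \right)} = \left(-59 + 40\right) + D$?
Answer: $- \frac{10539}{124} \approx -84.992$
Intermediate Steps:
$q{\left(L,D \right)} = -19 + D$
$r = \frac{2709}{2}$ ($r = - \frac{43 \frac{1}{\frac{1}{-189}}}{6} = - \frac{43 \frac{1}{- \frac{1}{189}}}{6} = - \frac{43 \left(-189\right)}{6} = \left(- \frac{1}{6}\right) \left(-8127\right) = \frac{2709}{2} \approx 1354.5$)
$a{\left(r \right)} - q{\left(25,\frac{1}{-124} \right)} = -104 - \left(-19 + \frac{1}{-124}\right) = -104 - \left(-19 - \frac{1}{124}\right) = -104 - - \frac{2357}{124} = -104 + \frac{2357}{124} = - \frac{10539}{124}$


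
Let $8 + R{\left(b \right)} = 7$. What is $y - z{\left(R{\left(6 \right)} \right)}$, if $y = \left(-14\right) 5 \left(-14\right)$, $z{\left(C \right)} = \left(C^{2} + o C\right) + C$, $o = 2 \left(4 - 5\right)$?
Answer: $978$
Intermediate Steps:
$o = -2$ ($o = 2 \left(-1\right) = -2$)
$R{\left(b \right)} = -1$ ($R{\left(b \right)} = -8 + 7 = -1$)
$z{\left(C \right)} = C^{2} - C$ ($z{\left(C \right)} = \left(C^{2} - 2 C\right) + C = C^{2} - C$)
$y = 980$ ($y = \left(-70\right) \left(-14\right) = 980$)
$y - z{\left(R{\left(6 \right)} \right)} = 980 - - (-1 - 1) = 980 - \left(-1\right) \left(-2\right) = 980 - 2 = 978$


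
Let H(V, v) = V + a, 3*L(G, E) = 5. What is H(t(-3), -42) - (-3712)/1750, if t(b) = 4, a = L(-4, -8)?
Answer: 20443/2625 ≈ 7.7878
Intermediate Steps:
L(G, E) = 5/3 (L(G, E) = (⅓)*5 = 5/3)
a = 5/3 ≈ 1.6667
H(V, v) = 5/3 + V (H(V, v) = V + 5/3 = 5/3 + V)
H(t(-3), -42) - (-3712)/1750 = (5/3 + 4) - (-3712)/1750 = 17/3 - (-3712)/1750 = 17/3 - 1*(-1856/875) = 17/3 + 1856/875 = 20443/2625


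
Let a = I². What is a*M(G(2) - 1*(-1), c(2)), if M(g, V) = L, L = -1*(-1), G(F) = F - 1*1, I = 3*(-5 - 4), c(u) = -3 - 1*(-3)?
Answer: 729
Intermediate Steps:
c(u) = 0 (c(u) = -3 + 3 = 0)
I = -27 (I = 3*(-9) = -27)
G(F) = -1 + F (G(F) = F - 1 = -1 + F)
L = 1
M(g, V) = 1
a = 729 (a = (-27)² = 729)
a*M(G(2) - 1*(-1), c(2)) = 729*1 = 729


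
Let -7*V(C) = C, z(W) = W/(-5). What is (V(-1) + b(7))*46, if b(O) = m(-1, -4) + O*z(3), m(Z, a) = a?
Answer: -12972/35 ≈ -370.63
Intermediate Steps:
z(W) = -W/5 (z(W) = W*(-⅕) = -W/5)
V(C) = -C/7
b(O) = -4 - 3*O/5 (b(O) = -4 + O*(-⅕*3) = -4 + O*(-⅗) = -4 - 3*O/5)
(V(-1) + b(7))*46 = (-⅐*(-1) + (-4 - ⅗*7))*46 = (⅐ + (-4 - 21/5))*46 = (⅐ - 41/5)*46 = -282/35*46 = -12972/35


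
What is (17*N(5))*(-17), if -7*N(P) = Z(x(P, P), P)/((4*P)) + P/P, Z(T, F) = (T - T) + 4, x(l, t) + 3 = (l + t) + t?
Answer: 1734/35 ≈ 49.543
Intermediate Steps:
x(l, t) = -3 + l + 2*t (x(l, t) = -3 + ((l + t) + t) = -3 + (l + 2*t) = -3 + l + 2*t)
Z(T, F) = 4 (Z(T, F) = 0 + 4 = 4)
N(P) = -⅐ - 1/(7*P) (N(P) = -(4/((4*P)) + P/P)/7 = -(4*(1/(4*P)) + 1)/7 = -(1/P + 1)/7 = -(1 + 1/P)/7 = -⅐ - 1/(7*P))
(17*N(5))*(-17) = (17*((⅐)*(-1 - 1*5)/5))*(-17) = (17*((⅐)*(⅕)*(-1 - 5)))*(-17) = (17*((⅐)*(⅕)*(-6)))*(-17) = (17*(-6/35))*(-17) = -102/35*(-17) = 1734/35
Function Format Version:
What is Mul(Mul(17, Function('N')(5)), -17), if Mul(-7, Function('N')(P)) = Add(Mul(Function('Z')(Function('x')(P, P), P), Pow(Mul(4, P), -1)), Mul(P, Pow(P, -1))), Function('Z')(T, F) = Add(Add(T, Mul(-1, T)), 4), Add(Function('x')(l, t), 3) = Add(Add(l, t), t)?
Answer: Rational(1734, 35) ≈ 49.543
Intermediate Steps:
Function('x')(l, t) = Add(-3, l, Mul(2, t)) (Function('x')(l, t) = Add(-3, Add(Add(l, t), t)) = Add(-3, Add(l, Mul(2, t))) = Add(-3, l, Mul(2, t)))
Function('Z')(T, F) = 4 (Function('Z')(T, F) = Add(0, 4) = 4)
Function('N')(P) = Add(Rational(-1, 7), Mul(Rational(-1, 7), Pow(P, -1))) (Function('N')(P) = Mul(Rational(-1, 7), Add(Mul(4, Pow(Mul(4, P), -1)), Mul(P, Pow(P, -1)))) = Mul(Rational(-1, 7), Add(Mul(4, Mul(Rational(1, 4), Pow(P, -1))), 1)) = Mul(Rational(-1, 7), Add(Pow(P, -1), 1)) = Mul(Rational(-1, 7), Add(1, Pow(P, -1))) = Add(Rational(-1, 7), Mul(Rational(-1, 7), Pow(P, -1))))
Mul(Mul(17, Function('N')(5)), -17) = Mul(Mul(17, Mul(Rational(1, 7), Pow(5, -1), Add(-1, Mul(-1, 5)))), -17) = Mul(Mul(17, Mul(Rational(1, 7), Rational(1, 5), Add(-1, -5))), -17) = Mul(Mul(17, Mul(Rational(1, 7), Rational(1, 5), -6)), -17) = Mul(Mul(17, Rational(-6, 35)), -17) = Mul(Rational(-102, 35), -17) = Rational(1734, 35)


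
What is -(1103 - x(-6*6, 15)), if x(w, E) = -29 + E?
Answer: -1117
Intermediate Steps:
-(1103 - x(-6*6, 15)) = -(1103 - (-29 + 15)) = -(1103 - 1*(-14)) = -(1103 + 14) = -1*1117 = -1117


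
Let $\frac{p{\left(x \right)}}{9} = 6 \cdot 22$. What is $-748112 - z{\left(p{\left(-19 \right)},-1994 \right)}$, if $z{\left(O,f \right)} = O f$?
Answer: $1620760$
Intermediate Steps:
$p{\left(x \right)} = 1188$ ($p{\left(x \right)} = 9 \cdot 6 \cdot 22 = 9 \cdot 132 = 1188$)
$-748112 - z{\left(p{\left(-19 \right)},-1994 \right)} = -748112 - 1188 \left(-1994\right) = -748112 - -2368872 = -748112 + 2368872 = 1620760$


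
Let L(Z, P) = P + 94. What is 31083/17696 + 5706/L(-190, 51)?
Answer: 105480411/2565920 ≈ 41.108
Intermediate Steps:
L(Z, P) = 94 + P
31083/17696 + 5706/L(-190, 51) = 31083/17696 + 5706/(94 + 51) = 31083*(1/17696) + 5706/145 = 31083/17696 + 5706*(1/145) = 31083/17696 + 5706/145 = 105480411/2565920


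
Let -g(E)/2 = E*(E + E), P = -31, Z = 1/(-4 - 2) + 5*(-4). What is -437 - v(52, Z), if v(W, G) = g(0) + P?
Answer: -406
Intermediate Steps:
Z = -121/6 (Z = 1/(-6) - 20 = -⅙ - 20 = -121/6 ≈ -20.167)
g(E) = -4*E² (g(E) = -2*E*(E + E) = -2*E*2*E = -4*E²)
v(W, G) = -31 (v(W, G) = -4*0² - 31 = -4*0 - 31 = 0 - 31 = -31)
-437 - v(52, Z) = -437 - 1*(-31) = -437 + 31 = -406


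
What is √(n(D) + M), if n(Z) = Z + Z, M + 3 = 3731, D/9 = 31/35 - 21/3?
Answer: 2*√1107995/35 ≈ 60.149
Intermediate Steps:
D = -1926/35 (D = 9*(31/35 - 21/3) = 9*(31*(1/35) - 21*⅓) = 9*(31/35 - 7) = 9*(-214/35) = -1926/35 ≈ -55.029)
M = 3728 (M = -3 + 3731 = 3728)
n(Z) = 2*Z
√(n(D) + M) = √(2*(-1926/35) + 3728) = √(-3852/35 + 3728) = √(126628/35) = 2*√1107995/35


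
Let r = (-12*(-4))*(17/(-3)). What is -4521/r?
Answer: 4521/272 ≈ 16.621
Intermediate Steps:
r = -272 (r = 48*(17*(-1/3)) = 48*(-17/3) = -272)
-4521/r = -4521/(-272) = -4521*(-1/272) = 4521/272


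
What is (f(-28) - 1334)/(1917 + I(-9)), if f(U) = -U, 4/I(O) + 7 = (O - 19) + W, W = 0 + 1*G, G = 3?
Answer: -10448/15335 ≈ -0.68132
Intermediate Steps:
W = 3 (W = 0 + 1*3 = 0 + 3 = 3)
I(O) = 4/(-23 + O) (I(O) = 4/(-7 + ((O - 19) + 3)) = 4/(-7 + ((-19 + O) + 3)) = 4/(-7 + (-16 + O)) = 4/(-23 + O))
(f(-28) - 1334)/(1917 + I(-9)) = (-1*(-28) - 1334)/(1917 + 4/(-23 - 9)) = (28 - 1334)/(1917 + 4/(-32)) = -1306/(1917 + 4*(-1/32)) = -1306/(1917 - 1/8) = -1306/15335/8 = -1306*8/15335 = -10448/15335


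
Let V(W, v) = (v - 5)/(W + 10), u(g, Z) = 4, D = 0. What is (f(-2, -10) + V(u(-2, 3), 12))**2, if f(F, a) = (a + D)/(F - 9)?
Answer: 961/484 ≈ 1.9855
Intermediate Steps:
V(W, v) = (-5 + v)/(10 + W)
f(F, a) = a/(-9 + F) (f(F, a) = (a + 0)/(F - 9) = a/(-9 + F))
(f(-2, -10) + V(u(-2, 3), 12))**2 = (-10/(-9 - 2) + (-5 + 12)/(10 + 4))**2 = (-10/(-11) + 7/14)**2 = (-10*(-1/11) + (1/14)*7)**2 = (10/11 + 1/2)**2 = (31/22)**2 = 961/484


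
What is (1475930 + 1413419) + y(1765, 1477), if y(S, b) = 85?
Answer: 2889434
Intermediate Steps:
(1475930 + 1413419) + y(1765, 1477) = (1475930 + 1413419) + 85 = 2889349 + 85 = 2889434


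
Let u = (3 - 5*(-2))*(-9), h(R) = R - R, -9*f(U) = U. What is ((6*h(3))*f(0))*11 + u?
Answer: -117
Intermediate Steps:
f(U) = -U/9
h(R) = 0
u = -117 (u = (3 + 10)*(-9) = 13*(-9) = -117)
((6*h(3))*f(0))*11 + u = ((6*0)*(-⅑*0))*11 - 117 = (0*0)*11 - 117 = 0*11 - 117 = 0 - 117 = -117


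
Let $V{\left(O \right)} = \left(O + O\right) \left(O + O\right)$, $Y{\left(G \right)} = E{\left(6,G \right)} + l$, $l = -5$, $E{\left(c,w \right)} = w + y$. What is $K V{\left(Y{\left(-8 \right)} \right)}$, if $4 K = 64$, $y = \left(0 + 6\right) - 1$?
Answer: $4096$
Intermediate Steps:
$y = 5$ ($y = 6 - 1 = 5$)
$E{\left(c,w \right)} = 5 + w$ ($E{\left(c,w \right)} = w + 5 = 5 + w$)
$K = 16$ ($K = \frac{1}{4} \cdot 64 = 16$)
$Y{\left(G \right)} = G$ ($Y{\left(G \right)} = \left(5 + G\right) - 5 = G$)
$V{\left(O \right)} = 4 O^{2}$ ($V{\left(O \right)} = 2 O 2 O = 4 O^{2}$)
$K V{\left(Y{\left(-8 \right)} \right)} = 16 \cdot 4 \left(-8\right)^{2} = 16 \cdot 4 \cdot 64 = 16 \cdot 256 = 4096$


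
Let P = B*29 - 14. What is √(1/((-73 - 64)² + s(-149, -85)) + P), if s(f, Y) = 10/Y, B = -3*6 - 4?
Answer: 5*I*√2655108166341/319071 ≈ 25.534*I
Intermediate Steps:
B = -22 (B = -18 - 4 = -22)
P = -652 (P = -22*29 - 14 = -638 - 14 = -652)
√(1/((-73 - 64)² + s(-149, -85)) + P) = √(1/((-73 - 64)² + 10/(-85)) - 652) = √(1/((-137)² + 10*(-1/85)) - 652) = √(1/(18769 - 2/17) - 652) = √(1/(319071/17) - 652) = √(17/319071 - 652) = √(-208034275/319071) = 5*I*√2655108166341/319071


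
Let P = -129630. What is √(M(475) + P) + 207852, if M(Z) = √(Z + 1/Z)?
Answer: 207852 + √(-1169910750 + 95*√4286894)/95 ≈ 2.0785e+5 + 360.01*I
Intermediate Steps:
√(M(475) + P) + 207852 = √(√(475 + 1/475) - 129630) + 207852 = √(√(225626/475) - 129630) + 207852 = √(√4286894/95 - 129630) + 207852 = √(-129630 + √4286894/95) + 207852 = 207852 + √(-129630 + √4286894/95)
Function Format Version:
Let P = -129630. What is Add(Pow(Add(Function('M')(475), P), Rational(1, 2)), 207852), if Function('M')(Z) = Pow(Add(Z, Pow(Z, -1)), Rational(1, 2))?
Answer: Add(207852, Mul(Rational(1, 95), Pow(Add(-1169910750, Mul(95, Pow(4286894, Rational(1, 2)))), Rational(1, 2)))) ≈ Add(2.0785e+5, Mul(360.01, I))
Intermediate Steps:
Add(Pow(Add(Function('M')(475), P), Rational(1, 2)), 207852) = Add(Pow(Add(Pow(Add(475, Pow(475, -1)), Rational(1, 2)), -129630), Rational(1, 2)), 207852) = Add(Pow(Add(Pow(Add(475, Rational(1, 475)), Rational(1, 2)), -129630), Rational(1, 2)), 207852) = Add(Pow(Add(Pow(Rational(225626, 475), Rational(1, 2)), -129630), Rational(1, 2)), 207852) = Add(Pow(Add(Mul(Rational(1, 95), Pow(4286894, Rational(1, 2))), -129630), Rational(1, 2)), 207852) = Add(Pow(Add(-129630, Mul(Rational(1, 95), Pow(4286894, Rational(1, 2)))), Rational(1, 2)), 207852) = Add(207852, Pow(Add(-129630, Mul(Rational(1, 95), Pow(4286894, Rational(1, 2)))), Rational(1, 2)))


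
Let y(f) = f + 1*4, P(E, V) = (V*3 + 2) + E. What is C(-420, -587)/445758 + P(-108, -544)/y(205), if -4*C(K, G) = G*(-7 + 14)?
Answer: -281640985/33877608 ≈ -8.3135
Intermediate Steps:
C(K, G) = -7*G/4 (C(K, G) = -G*(-7 + 14)/4 = -G*7/4 = -7*G/4)
P(E, V) = 2 + E + 3*V (P(E, V) = (3*V + 2) + E = (2 + 3*V) + E = 2 + E + 3*V)
y(f) = 4 + f (y(f) = f + 4 = 4 + f)
C(-420, -587)/445758 + P(-108, -544)/y(205) = -7/4*(-587)/445758 + (2 - 108 + 3*(-544))/(4 + 205) = (4109/4)*(1/445758) + (2 - 108 - 1632)/209 = 4109/1783032 - 1738*1/209 = 4109/1783032 - 158/19 = -281640985/33877608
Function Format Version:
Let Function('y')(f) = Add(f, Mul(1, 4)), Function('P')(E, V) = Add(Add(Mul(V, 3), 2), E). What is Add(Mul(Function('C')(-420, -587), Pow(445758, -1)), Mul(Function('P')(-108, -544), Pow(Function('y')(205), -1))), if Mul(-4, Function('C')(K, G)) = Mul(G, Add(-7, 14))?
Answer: Rational(-281640985, 33877608) ≈ -8.3135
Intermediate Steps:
Function('C')(K, G) = Mul(Rational(-7, 4), G) (Function('C')(K, G) = Mul(Rational(-1, 4), Mul(G, Add(-7, 14))) = Mul(Rational(-1, 4), Mul(G, 7)) = Mul(Rational(-1, 4), Mul(7, G)) = Mul(Rational(-7, 4), G))
Function('P')(E, V) = Add(2, E, Mul(3, V)) (Function('P')(E, V) = Add(Add(Mul(3, V), 2), E) = Add(Add(2, Mul(3, V)), E) = Add(2, E, Mul(3, V)))
Function('y')(f) = Add(4, f) (Function('y')(f) = Add(f, 4) = Add(4, f))
Add(Mul(Function('C')(-420, -587), Pow(445758, -1)), Mul(Function('P')(-108, -544), Pow(Function('y')(205), -1))) = Add(Mul(Mul(Rational(-7, 4), -587), Pow(445758, -1)), Mul(Add(2, -108, Mul(3, -544)), Pow(Add(4, 205), -1))) = Add(Mul(Rational(4109, 4), Rational(1, 445758)), Mul(Add(2, -108, -1632), Pow(209, -1))) = Add(Rational(4109, 1783032), Mul(-1738, Rational(1, 209))) = Add(Rational(4109, 1783032), Rational(-158, 19)) = Rational(-281640985, 33877608)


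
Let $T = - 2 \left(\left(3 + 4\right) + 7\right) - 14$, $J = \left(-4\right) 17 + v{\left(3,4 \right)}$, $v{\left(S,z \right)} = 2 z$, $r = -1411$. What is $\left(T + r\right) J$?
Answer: $87180$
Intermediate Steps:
$J = -60$ ($J = \left(-4\right) 17 + 2 \cdot 4 = -68 + 8 = -60$)
$T = -42$ ($T = - 2 \left(7 + 7\right) - 14 = \left(-2\right) 14 - 14 = -28 - 14 = -42$)
$\left(T + r\right) J = \left(-42 - 1411\right) \left(-60\right) = \left(-1453\right) \left(-60\right) = 87180$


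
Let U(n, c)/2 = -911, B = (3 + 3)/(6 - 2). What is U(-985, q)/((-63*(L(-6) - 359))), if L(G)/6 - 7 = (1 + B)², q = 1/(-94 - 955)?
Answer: -3644/35217 ≈ -0.10347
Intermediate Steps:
B = 3/2 (B = 6/4 = 6*(¼) = 3/2 ≈ 1.5000)
q = -1/1049 (q = 1/(-1049) = -1/1049 ≈ -0.00095329)
L(G) = 159/2 (L(G) = 42 + 6*(1 + 3/2)² = 42 + 6*(5/2)² = 42 + 6*(25/4) = 42 + 75/2 = 159/2)
U(n, c) = -1822 (U(n, c) = 2*(-911) = -1822)
U(-985, q)/((-63*(L(-6) - 359))) = -1822*(-1/(63*(159/2 - 359))) = -1822/((-63*(-559/2))) = -1822/35217/2 = -1822*2/35217 = -3644/35217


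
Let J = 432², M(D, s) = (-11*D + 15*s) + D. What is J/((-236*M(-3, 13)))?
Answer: -5184/1475 ≈ -3.5146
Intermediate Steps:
M(D, s) = -10*D + 15*s
J = 186624
J/((-236*M(-3, 13))) = 186624/((-236*(-10*(-3) + 15*13))) = 186624/((-236*(30 + 195))) = 186624/((-236*225)) = 186624/(-53100) = 186624*(-1/53100) = -5184/1475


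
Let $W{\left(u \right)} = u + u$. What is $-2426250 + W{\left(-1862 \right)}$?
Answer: $-2429974$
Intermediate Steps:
$W{\left(u \right)} = 2 u$
$-2426250 + W{\left(-1862 \right)} = -2426250 + 2 \left(-1862\right) = -2426250 - 3724 = -2429974$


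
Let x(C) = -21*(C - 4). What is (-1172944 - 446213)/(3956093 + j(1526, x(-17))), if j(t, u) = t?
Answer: -1619157/3957619 ≈ -0.40912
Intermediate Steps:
x(C) = 84 - 21*C (x(C) = -21*(-4 + C) = 84 - 21*C)
(-1172944 - 446213)/(3956093 + j(1526, x(-17))) = (-1172944 - 446213)/(3956093 + 1526) = -1619157/3957619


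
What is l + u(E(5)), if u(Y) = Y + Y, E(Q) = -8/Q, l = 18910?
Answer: 94534/5 ≈ 18907.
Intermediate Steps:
u(Y) = 2*Y
l + u(E(5)) = 18910 + 2*(-8/5) = 18910 - 16/5 = 94534/5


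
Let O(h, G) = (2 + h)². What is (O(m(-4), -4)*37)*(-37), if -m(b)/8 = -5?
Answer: -2414916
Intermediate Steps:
m(b) = 40 (m(b) = -8*(-5) = 40)
(O(m(-4), -4)*37)*(-37) = ((2 + 40)²*37)*(-37) = (42²*37)*(-37) = (1764*37)*(-37) = 65268*(-37) = -2414916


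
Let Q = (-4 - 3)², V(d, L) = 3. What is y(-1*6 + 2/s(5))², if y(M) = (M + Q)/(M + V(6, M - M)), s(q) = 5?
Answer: 47089/169 ≈ 278.63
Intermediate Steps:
Q = 49 (Q = (-7)² = 49)
y(M) = (49 + M)/(3 + M) (y(M) = (M + 49)/(M + 3) = (49 + M)/(3 + M))
y(-1*6 + 2/s(5))² = ((49 + (-1*6 + 2/5))/(3 + (-1*6 + 2/5)))² = ((49 + (-6 + 2*(⅕)))/(3 + (-6 + 2*(⅕))))² = ((49 + (-6 + ⅖))/(3 + (-6 + ⅖)))² = ((49 - 28/5)/(3 - 28/5))² = ((217/5)/(-13/5))² = (-5/13*217/5)² = (-217/13)² = 47089/169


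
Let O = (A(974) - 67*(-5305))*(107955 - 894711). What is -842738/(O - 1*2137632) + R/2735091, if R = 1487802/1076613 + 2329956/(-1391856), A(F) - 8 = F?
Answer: 7711209886590946575215/2660380426151636888037423276 ≈ 2.8985e-6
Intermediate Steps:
A(F) = 8 + F
O = -280413213252 (O = ((8 + 974) - 67*(-5305))*(107955 - 894711) = (982 + 355435)*(-786756) = 356417*(-786756) = -280413213252)
R = -12157077181/41624729548 (R = 1487802*(1/1076613) + 2329956*(-1/1391856) = 495934/358871 - 194163/115988 = -12157077181/41624729548 ≈ -0.29206)
-842738/(O - 1*2137632) + R/2735091 = -842738/(-280413213252 - 1*2137632) - 12157077181/41624729548/2735091 = -842738/(-280413213252 - 2137632) - 12157077181/41624729548*1/2735091 = -842738/(-280415350884) - 12157077181/113847423164168868 = -842738*(-1/280415350884) - 12157077181/113847423164168868 = 421369/140207675442 - 12157077181/113847423164168868 = 7711209886590946575215/2660380426151636888037423276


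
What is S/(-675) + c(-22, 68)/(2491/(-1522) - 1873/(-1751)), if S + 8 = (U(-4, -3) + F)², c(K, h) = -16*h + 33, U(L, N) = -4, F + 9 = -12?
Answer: 379379296631/203989725 ≈ 1859.8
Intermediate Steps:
F = -21 (F = -9 - 12 = -21)
c(K, h) = 33 - 16*h
S = 617 (S = -8 + (-4 - 21)² = -8 + (-25)² = -8 + 625 = 617)
S/(-675) + c(-22, 68)/(2491/(-1522) - 1873/(-1751)) = 617/(-675) + (33 - 16*68)/(2491/(-1522) - 1873/(-1751)) = 617*(-1/675) + (33 - 1088)/(2491*(-1/1522) - 1873*(-1/1751)) = -617/675 - 1055/(-2491/1522 + 1873/1751) = -617/675 - 1055/(-1511035/2665022) = -617/675 - 1055*(-2665022/1511035) = -617/675 + 562319642/302207 = 379379296631/203989725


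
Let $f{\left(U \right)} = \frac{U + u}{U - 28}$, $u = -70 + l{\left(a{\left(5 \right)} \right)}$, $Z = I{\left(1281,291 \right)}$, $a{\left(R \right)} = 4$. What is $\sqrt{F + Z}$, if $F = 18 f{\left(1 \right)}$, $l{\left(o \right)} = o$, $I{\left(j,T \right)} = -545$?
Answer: $\frac{i \sqrt{4515}}{3} \approx 22.398 i$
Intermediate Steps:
$Z = -545$
$u = -66$ ($u = -70 + 4 = -66$)
$f{\left(U \right)} = \frac{-66 + U}{-28 + U}$ ($f{\left(U \right)} = \frac{U - 66}{U - 28} = \frac{-66 + U}{-28 + U}$)
$F = \frac{130}{3}$ ($F = 18 \frac{-66 + 1}{-28 + 1} = 18 \frac{1}{-27} \left(-65\right) = 18 \left(\left(- \frac{1}{27}\right) \left(-65\right)\right) = 18 \cdot \frac{65}{27} = \frac{130}{3} \approx 43.333$)
$\sqrt{F + Z} = \sqrt{\frac{130}{3} - 545} = \sqrt{- \frac{1505}{3}} = \frac{i \sqrt{4515}}{3}$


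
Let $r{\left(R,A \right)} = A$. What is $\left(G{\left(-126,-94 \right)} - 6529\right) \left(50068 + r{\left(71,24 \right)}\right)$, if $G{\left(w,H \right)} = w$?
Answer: $-333362260$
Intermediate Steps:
$\left(G{\left(-126,-94 \right)} - 6529\right) \left(50068 + r{\left(71,24 \right)}\right) = \left(-126 - 6529\right) \left(50068 + 24\right) = \left(-6655\right) 50092 = -333362260$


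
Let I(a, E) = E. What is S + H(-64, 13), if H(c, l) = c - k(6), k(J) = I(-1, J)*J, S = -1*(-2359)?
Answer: 2259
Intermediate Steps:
S = 2359
k(J) = J² (k(J) = J*J = J²)
H(c, l) = -36 + c (H(c, l) = c - 1*6² = c - 1*36 = c - 36 = -36 + c)
S + H(-64, 13) = 2359 + (-36 - 64) = 2359 - 100 = 2259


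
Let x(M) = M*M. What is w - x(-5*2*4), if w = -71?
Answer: -1671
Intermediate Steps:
x(M) = M²
w - x(-5*2*4) = -71 - (-5*2*4)² = -71 - (-10*4)² = -71 - 1*(-40)² = -71 - 1*1600 = -71 - 1600 = -1671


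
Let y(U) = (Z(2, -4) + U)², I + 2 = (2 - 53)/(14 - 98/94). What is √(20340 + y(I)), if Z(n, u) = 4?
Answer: 3*√93149501/203 ≈ 142.63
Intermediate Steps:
I = -1205/203 (I = -2 + (2 - 53)/(14 - 98/94) = -2 - 51/(14 - 98*1/94) = -2 - 51/(14 - 49/47) = -2 - 51/609/47 = -2 - 51*47/609 = -2 - 799/203 = -1205/203 ≈ -5.9360)
y(U) = (4 + U)²
√(20340 + y(I)) = √(20340 + (4 - 1205/203)²) = √(20340 + (-393/203)²) = √(20340 + 154449/41209) = √(838345509/41209) = 3*√93149501/203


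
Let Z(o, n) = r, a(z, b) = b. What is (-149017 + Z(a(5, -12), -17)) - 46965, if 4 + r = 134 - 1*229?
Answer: -196081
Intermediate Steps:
r = -99 (r = -4 + (134 - 1*229) = -4 + (134 - 229) = -4 - 95 = -99)
Z(o, n) = -99
(-149017 + Z(a(5, -12), -17)) - 46965 = (-149017 - 99) - 46965 = -149116 - 46965 = -196081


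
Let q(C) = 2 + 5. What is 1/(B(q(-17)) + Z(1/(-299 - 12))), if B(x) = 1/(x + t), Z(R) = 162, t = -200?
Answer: 193/31265 ≈ 0.0061730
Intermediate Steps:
q(C) = 7
B(x) = 1/(-200 + x) (B(x) = 1/(x - 200) = 1/(-200 + x))
1/(B(q(-17)) + Z(1/(-299 - 12))) = 1/(1/(-200 + 7) + 162) = 1/(1/(-193) + 162) = 1/(-1/193 + 162) = 1/(31265/193) = 193/31265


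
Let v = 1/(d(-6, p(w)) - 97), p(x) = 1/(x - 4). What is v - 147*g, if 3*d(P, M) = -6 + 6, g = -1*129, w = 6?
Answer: 1839410/97 ≈ 18963.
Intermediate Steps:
p(x) = 1/(-4 + x)
g = -129
d(P, M) = 0 (d(P, M) = (-6 + 6)/3 = (1/3)*0 = 0)
v = -1/97 (v = 1/(0 - 97) = 1/(-97) = -1/97 ≈ -0.010309)
v - 147*g = -1/97 - 147*(-129) = -1/97 + 18963 = 1839410/97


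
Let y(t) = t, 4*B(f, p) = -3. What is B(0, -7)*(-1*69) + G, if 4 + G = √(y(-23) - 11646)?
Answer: 191/4 + I*√11669 ≈ 47.75 + 108.02*I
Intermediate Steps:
B(f, p) = -¾ (B(f, p) = (¼)*(-3) = -¾)
G = -4 + I*√11669 (G = -4 + √(-23 - 11646) = -4 + √(-11669) = -4 + I*√11669 ≈ -4.0 + 108.02*I)
B(0, -7)*(-1*69) + G = -(-3)*69/4 + (-4 + I*√11669) = -¾*(-69) + (-4 + I*√11669) = 207/4 + (-4 + I*√11669) = 191/4 + I*√11669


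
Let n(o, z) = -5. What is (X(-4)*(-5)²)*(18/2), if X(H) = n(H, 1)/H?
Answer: 1125/4 ≈ 281.25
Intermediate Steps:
X(H) = -5/H
(X(-4)*(-5)²)*(18/2) = (-5/(-4)*(-5)²)*(18/2) = (-5*(-¼)*25)*(18*(½)) = ((5/4)*25)*9 = (125/4)*9 = 1125/4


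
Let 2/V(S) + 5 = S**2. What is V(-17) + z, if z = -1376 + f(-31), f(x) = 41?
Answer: -189569/142 ≈ -1335.0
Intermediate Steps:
z = -1335 (z = -1376 + 41 = -1335)
V(S) = 2/(-5 + S**2)
V(-17) + z = 2/(-5 + (-17)**2) - 1335 = 2/(-5 + 289) - 1335 = 2/284 - 1335 = 2*(1/284) - 1335 = 1/142 - 1335 = -189569/142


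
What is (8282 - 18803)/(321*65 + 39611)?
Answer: -10521/60476 ≈ -0.17397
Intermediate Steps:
(8282 - 18803)/(321*65 + 39611) = -10521/(20865 + 39611) = -10521/60476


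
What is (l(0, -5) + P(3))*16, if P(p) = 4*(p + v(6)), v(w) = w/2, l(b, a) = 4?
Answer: 448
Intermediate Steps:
v(w) = w/2 (v(w) = w*(½) = w/2)
P(p) = 12 + 4*p (P(p) = 4*(p + (½)*6) = 4*(p + 3) = 4*(3 + p) = 12 + 4*p)
(l(0, -5) + P(3))*16 = (4 + (12 + 4*3))*16 = (4 + (12 + 12))*16 = (4 + 24)*16 = 28*16 = 448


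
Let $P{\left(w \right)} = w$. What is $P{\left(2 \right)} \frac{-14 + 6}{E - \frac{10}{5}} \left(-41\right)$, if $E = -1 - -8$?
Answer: $\frac{656}{5} \approx 131.2$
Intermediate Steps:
$E = 7$ ($E = -1 + 8 = 7$)
$P{\left(2 \right)} \frac{-14 + 6}{E - \frac{10}{5}} \left(-41\right) = 2 \frac{-14 + 6}{7 - \frac{10}{5}} \left(-41\right) = 2 \left(- \frac{8}{7 - 2}\right) \left(-41\right) = 2 \left(- \frac{8}{5}\right) \left(-41\right) = \left(- \frac{16}{5}\right) \left(-41\right) = \frac{656}{5}$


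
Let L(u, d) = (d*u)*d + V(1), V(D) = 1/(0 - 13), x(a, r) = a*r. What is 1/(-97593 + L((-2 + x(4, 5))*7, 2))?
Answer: -13/1262158 ≈ -1.0300e-5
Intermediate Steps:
V(D) = -1/13 (V(D) = 1/(-13) = -1/13)
L(u, d) = -1/13 + u*d² (L(u, d) = (d*u)*d - 1/13 = u*d² - 1/13 = -1/13 + u*d²)
1/(-97593 + L((-2 + x(4, 5))*7, 2)) = 1/(-97593 + (-1/13 + ((-2 + 4*5)*7)*2²)) = 1/(-97593 + (-1/13 + ((-2 + 20)*7)*4)) = 1/(-97593 + (-1/13 + (18*7)*4)) = 1/(-97593 + (-1/13 + 126*4)) = 1/(-97593 + (-1/13 + 504)) = 1/(-97593 + 6551/13) = 1/(-1262158/13) = -13/1262158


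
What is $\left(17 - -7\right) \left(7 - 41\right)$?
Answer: $-816$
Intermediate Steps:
$\left(17 - -7\right) \left(7 - 41\right) = \left(17 + 7\right) \left(-34\right) = 24 \left(-34\right) = -816$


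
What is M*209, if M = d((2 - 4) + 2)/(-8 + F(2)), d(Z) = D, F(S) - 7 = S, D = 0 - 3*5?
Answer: -3135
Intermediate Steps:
D = -15 (D = 0 - 15 = -15)
F(S) = 7 + S
d(Z) = -15
M = -15 (M = -15/(-8 + (7 + 2)) = -15/(-8 + 9) = -15/1 = 1*(-15) = -15)
M*209 = -15*209 = -3135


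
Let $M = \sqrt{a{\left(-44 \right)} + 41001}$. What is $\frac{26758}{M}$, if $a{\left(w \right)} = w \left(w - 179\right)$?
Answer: $\frac{1574 \sqrt{1037}}{427} \approx 118.7$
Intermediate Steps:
$a{\left(w \right)} = w \left(-179 + w\right)$
$M = 7 \sqrt{1037}$ ($M = \sqrt{- 44 \left(-179 - 44\right) + 41001} = \sqrt{\left(-44\right) \left(-223\right) + 41001} = \sqrt{9812 + 41001} = \sqrt{50813} = 7 \sqrt{1037} \approx 225.42$)
$\frac{26758}{M} = \frac{26758}{7 \sqrt{1037}} = 26758 \frac{\sqrt{1037}}{7259} = \frac{1574 \sqrt{1037}}{427}$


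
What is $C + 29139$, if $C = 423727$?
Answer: $452866$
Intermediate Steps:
$C + 29139 = 423727 + 29139 = 452866$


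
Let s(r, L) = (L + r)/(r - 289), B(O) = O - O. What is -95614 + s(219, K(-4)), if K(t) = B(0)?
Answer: -6693199/70 ≈ -95617.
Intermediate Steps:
B(O) = 0
K(t) = 0
s(r, L) = (L + r)/(-289 + r)
-95614 + s(219, K(-4)) = -95614 + (0 + 219)/(-289 + 219) = -95614 + 219/(-70) = -95614 - 1/70*219 = -95614 - 219/70 = -6693199/70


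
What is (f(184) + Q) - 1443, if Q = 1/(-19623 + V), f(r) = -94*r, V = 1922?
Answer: -331699040/17701 ≈ -18739.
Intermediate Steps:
Q = -1/17701 (Q = 1/(-19623 + 1922) = 1/(-17701) = -1/17701 ≈ -5.6494e-5)
(f(184) + Q) - 1443 = (-94*184 - 1/17701) - 1443 = (-17296 - 1/17701) - 1443 = -306156497/17701 - 1443 = -331699040/17701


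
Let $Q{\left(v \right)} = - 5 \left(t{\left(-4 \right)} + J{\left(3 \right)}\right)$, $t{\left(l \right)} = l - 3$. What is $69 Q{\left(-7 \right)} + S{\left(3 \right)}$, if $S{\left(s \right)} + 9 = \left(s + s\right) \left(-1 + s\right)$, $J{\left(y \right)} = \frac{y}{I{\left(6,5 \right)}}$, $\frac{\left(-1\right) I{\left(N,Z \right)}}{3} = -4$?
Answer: $\frac{9327}{4} \approx 2331.8$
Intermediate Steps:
$t{\left(l \right)} = -3 + l$ ($t{\left(l \right)} = l - 3 = -3 + l$)
$I{\left(N,Z \right)} = 12$ ($I{\left(N,Z \right)} = \left(-3\right) \left(-4\right) = 12$)
$J{\left(y \right)} = \frac{y}{12}$
$S{\left(s \right)} = -9 + 2 s \left(-1 + s\right)$ ($S{\left(s \right)} = -9 + \left(s + s\right) \left(-1 + s\right) = -9 + 2 s \left(-1 + s\right)$)
$Q{\left(v \right)} = \frac{135}{4}$ ($Q{\left(v \right)} = - 5 \left(\left(-3 - 4\right) + \frac{1}{12} \cdot 3\right) = - 5 \left(-7 + \frac{1}{4}\right) = \left(-5\right) \left(- \frac{27}{4}\right) = \frac{135}{4}$)
$69 Q{\left(-7 \right)} + S{\left(3 \right)} = 69 \cdot \frac{135}{4} - \left(15 - 18\right) = \frac{9315}{4} - -3 = \frac{9315}{4} + 3 = \frac{9327}{4}$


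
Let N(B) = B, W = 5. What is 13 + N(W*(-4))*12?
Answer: -227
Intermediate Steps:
13 + N(W*(-4))*12 = 13 + (5*(-4))*12 = 13 - 20*12 = 13 - 240 = -227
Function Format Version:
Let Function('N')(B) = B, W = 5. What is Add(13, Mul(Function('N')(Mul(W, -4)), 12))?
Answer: -227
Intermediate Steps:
Add(13, Mul(Function('N')(Mul(W, -4)), 12)) = Add(13, Mul(Mul(5, -4), 12)) = Add(13, Mul(-20, 12)) = Add(13, -240) = -227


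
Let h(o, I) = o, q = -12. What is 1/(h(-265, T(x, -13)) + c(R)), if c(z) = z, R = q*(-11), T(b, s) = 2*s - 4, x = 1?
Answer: -1/133 ≈ -0.0075188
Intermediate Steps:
T(b, s) = -4 + 2*s
R = 132 (R = -12*(-11) = 132)
1/(h(-265, T(x, -13)) + c(R)) = 1/(-265 + 132) = 1/(-133) = -1/133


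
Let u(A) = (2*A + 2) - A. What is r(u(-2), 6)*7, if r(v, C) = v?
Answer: 0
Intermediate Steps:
u(A) = 2 + A (u(A) = (2 + 2*A) - A = 2 + A)
r(u(-2), 6)*7 = (2 - 2)*7 = 0*7 = 0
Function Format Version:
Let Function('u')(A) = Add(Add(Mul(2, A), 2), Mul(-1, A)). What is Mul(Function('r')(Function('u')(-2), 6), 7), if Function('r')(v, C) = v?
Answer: 0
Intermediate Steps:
Function('u')(A) = Add(2, A) (Function('u')(A) = Add(Add(2, Mul(2, A)), Mul(-1, A)) = Add(2, A))
Mul(Function('r')(Function('u')(-2), 6), 7) = Mul(Add(2, -2), 7) = Mul(0, 7) = 0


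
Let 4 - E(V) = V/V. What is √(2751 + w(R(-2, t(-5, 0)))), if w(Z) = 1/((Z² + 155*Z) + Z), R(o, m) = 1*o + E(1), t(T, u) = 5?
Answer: 2*√16952389/157 ≈ 52.450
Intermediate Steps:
E(V) = 3 (E(V) = 4 - V/V = 4 - 1*1 = 4 - 1 = 3)
R(o, m) = 3 + o (R(o, m) = 1*o + 3 = o + 3 = 3 + o)
w(Z) = 1/(Z² + 156*Z)
√(2751 + w(R(-2, t(-5, 0)))) = √(2751 + 1/((3 - 2)*(156 + (3 - 2)))) = √(2751 + 1/(1*(156 + 1))) = √(2751 + 1/157) = √(431908/157) = 2*√16952389/157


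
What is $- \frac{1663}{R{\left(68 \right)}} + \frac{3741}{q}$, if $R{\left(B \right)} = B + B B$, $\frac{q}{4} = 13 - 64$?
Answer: $- \frac{43853}{2346} \approx -18.693$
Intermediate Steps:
$q = -204$ ($q = 4 \left(13 - 64\right) = 4 \left(-51\right) = -204$)
$R{\left(B \right)} = B + B^{2}$
$- \frac{1663}{R{\left(68 \right)}} + \frac{3741}{q} = - \frac{1663}{68 \left(1 + 68\right)} + \frac{3741}{-204} = - \frac{1663}{68 \cdot 69} + 3741 \left(- \frac{1}{204}\right) = - \frac{1663}{4692} - \frac{1247}{68} = - \frac{43853}{2346}$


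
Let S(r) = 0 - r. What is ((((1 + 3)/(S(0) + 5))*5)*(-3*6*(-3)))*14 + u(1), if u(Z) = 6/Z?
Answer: 3030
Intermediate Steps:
S(r) = -r
((((1 + 3)/(S(0) + 5))*5)*(-3*6*(-3)))*14 + u(1) = ((((1 + 3)/(-1*0 + 5))*5)*(-3*6*(-3)))*14 + 6/1 = (((4/(0 + 5))*5)*(-18*(-3)))*14 + 6*1 = (((4/5)*5)*54)*14 + 6 = (((4*(⅕))*5)*54)*14 + 6 = (((⅘)*5)*54)*14 + 6 = (4*54)*14 + 6 = 216*14 + 6 = 3024 + 6 = 3030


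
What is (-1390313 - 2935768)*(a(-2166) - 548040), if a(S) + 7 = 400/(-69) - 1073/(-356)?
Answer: 19412992685943517/8188 ≈ 2.3709e+12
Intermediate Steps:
a(S) = -240311/24564 (a(S) = -7 + (400/(-69) - 1073/(-356)) = -7 + (400*(-1/69) - 1073*(-1/356)) = -7 + (-400/69 + 1073/356) = -7 - 68363/24564 = -240311/24564)
(-1390313 - 2935768)*(a(-2166) - 548040) = (-1390313 - 2935768)*(-240311/24564 - 548040) = -4326081*(-13462294871/24564) = 19412992685943517/8188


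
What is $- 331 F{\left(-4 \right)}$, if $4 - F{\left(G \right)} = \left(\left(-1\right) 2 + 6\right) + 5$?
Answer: $1655$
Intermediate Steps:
$F{\left(G \right)} = -5$ ($F{\left(G \right)} = 4 - \left(\left(\left(-1\right) 2 + 6\right) + 5\right) = 4 - \left(\left(-2 + 6\right) + 5\right) = 4 - \left(4 + 5\right) = 4 - 9 = -5$)
$- 331 F{\left(-4 \right)} = \left(-331\right) \left(-5\right) = 1655$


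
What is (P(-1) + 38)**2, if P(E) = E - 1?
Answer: 1296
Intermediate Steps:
P(E) = -1 + E
(P(-1) + 38)**2 = ((-1 - 1) + 38)**2 = (-2 + 38)**2 = 36**2 = 1296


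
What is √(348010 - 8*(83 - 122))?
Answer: √348322 ≈ 590.19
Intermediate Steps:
√(348010 - 8*(83 - 122)) = √(348010 - 8*(-39)) = √(348010 + 312) = √348322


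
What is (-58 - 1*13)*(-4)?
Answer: 284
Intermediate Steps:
(-58 - 1*13)*(-4) = (-58 - 13)*(-4) = -71*(-4) = 284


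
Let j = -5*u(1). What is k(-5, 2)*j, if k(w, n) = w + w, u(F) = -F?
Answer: -50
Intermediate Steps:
k(w, n) = 2*w
j = 5 (j = -(-5) = -5*(-1) = 5)
k(-5, 2)*j = (2*(-5))*5 = -10*5 = -50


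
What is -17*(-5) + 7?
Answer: 92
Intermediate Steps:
-17*(-5) + 7 = 85 + 7 = 92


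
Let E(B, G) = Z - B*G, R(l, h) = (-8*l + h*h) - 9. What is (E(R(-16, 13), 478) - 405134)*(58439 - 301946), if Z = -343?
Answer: 132258635487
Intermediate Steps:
R(l, h) = -9 + h² - 8*l (R(l, h) = (-8*l + h²) - 9 = (h² - 8*l) - 9 = -9 + h² - 8*l)
E(B, G) = -343 - B*G
(E(R(-16, 13), 478) - 405134)*(58439 - 301946) = ((-343 - 1*(-9 + 13² - 8*(-16))*478) - 405134)*(58439 - 301946) = ((-343 - 1*(-9 + 169 + 128)*478) - 405134)*(-243507) = ((-343 - 1*288*478) - 405134)*(-243507) = ((-343 - 137664) - 405134)*(-243507) = (-138007 - 405134)*(-243507) = -543141*(-243507) = 132258635487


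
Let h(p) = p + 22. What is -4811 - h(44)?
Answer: -4877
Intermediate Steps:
h(p) = 22 + p
-4811 - h(44) = -4811 - (22 + 44) = -4811 - 1*66 = -4811 - 66 = -4877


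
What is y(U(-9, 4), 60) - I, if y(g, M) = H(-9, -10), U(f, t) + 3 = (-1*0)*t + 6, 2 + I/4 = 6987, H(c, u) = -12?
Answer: -27952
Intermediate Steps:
I = 27940 (I = -8 + 4*6987 = -8 + 27948 = 27940)
U(f, t) = 3 (U(f, t) = -3 + ((-1*0)*t + 6) = -3 + (0*t + 6) = -3 + (0 + 6) = -3 + 6 = 3)
y(g, M) = -12
y(U(-9, 4), 60) - I = -12 - 1*27940 = -12 - 27940 = -27952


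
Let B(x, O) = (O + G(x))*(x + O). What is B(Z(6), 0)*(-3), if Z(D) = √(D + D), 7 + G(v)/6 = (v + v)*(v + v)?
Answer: -1476*√3 ≈ -2556.5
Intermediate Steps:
G(v) = -42 + 24*v² (G(v) = -42 + 6*((v + v)*(v + v)) = -42 + 6*((2*v)*(2*v)) = -42 + 6*(4*v²) = -42 + 24*v²)
Z(D) = √2*√D (Z(D) = √(2*D) = √2*√D)
B(x, O) = (O + x)*(-42 + O + 24*x²) (B(x, O) = (O + (-42 + 24*x²))*(x + O) = (-42 + O + 24*x²)*(O + x) = (O + x)*(-42 + O + 24*x²))
B(Z(6), 0)*(-3) = (0² - 42*0 - 42*√2*√6 + 24*(√2*√6)³ + 0*(√2*√6) + 24*0*(√2*√6)²)*(-3) = (0 + 0 - 84*√3 + 24*(2*√3)³ + 0*(2*√3) + 24*0*(2*√3)²)*(-3) = (0 + 0 - 84*√3 + 24*(24*√3) + 0 + 24*0*12)*(-3) = (0 + 0 - 84*√3 + 576*√3 + 0 + 0)*(-3) = (492*√3)*(-3) = -1476*√3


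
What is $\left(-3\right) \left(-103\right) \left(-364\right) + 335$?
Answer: $-112141$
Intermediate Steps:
$\left(-3\right) \left(-103\right) \left(-364\right) + 335 = 309 \left(-364\right) + 335 = -112476 + 335 = -112141$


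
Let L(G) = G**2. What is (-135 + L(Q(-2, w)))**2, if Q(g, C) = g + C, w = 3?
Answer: 17956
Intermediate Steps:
Q(g, C) = C + g
(-135 + L(Q(-2, w)))**2 = (-135 + (3 - 2)**2)**2 = (-135 + 1**2)**2 = (-135 + 1)**2 = (-134)**2 = 17956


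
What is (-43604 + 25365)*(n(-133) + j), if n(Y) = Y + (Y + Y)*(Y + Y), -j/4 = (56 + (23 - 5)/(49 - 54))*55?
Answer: -1077833705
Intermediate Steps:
j = -11528 (j = -4*(56 + (23 - 5)/(49 - 54))*55 = -4*(56 + 18/(-5))*55 = -4*(56 + 18*(-1/5))*55 = -4*(56 - 18/5)*55 = -1048*55/5 = -4*2882 = -11528)
n(Y) = Y + 4*Y**2 (n(Y) = Y + (2*Y)*(2*Y) = Y + 4*Y**2)
(-43604 + 25365)*(n(-133) + j) = (-43604 + 25365)*(-133*(1 + 4*(-133)) - 11528) = -18239*(-133*(1 - 532) - 11528) = -18239*(-133*(-531) - 11528) = -18239*(70623 - 11528) = -18239*59095 = -1077833705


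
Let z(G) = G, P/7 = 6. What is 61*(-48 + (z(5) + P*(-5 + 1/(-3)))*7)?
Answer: -96441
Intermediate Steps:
P = 42 (P = 7*6 = 42)
61*(-48 + (z(5) + P*(-5 + 1/(-3)))*7) = 61*(-48 + (5 + 42*(-5 + 1/(-3)))*7) = 61*(-48 + (5 + 42*(-5 - 1/3))*7) = 61*(-48 + (5 + 42*(-16/3))*7) = 61*(-48 + (5 - 224)*7) = 61*(-48 - 219*7) = 61*(-48 - 1533) = 61*(-1581) = -96441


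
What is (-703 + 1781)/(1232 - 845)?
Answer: 1078/387 ≈ 2.7855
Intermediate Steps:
(-703 + 1781)/(1232 - 845) = 1078/387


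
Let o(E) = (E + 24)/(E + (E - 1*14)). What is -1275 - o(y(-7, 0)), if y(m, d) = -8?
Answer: -19117/15 ≈ -1274.5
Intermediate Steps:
o(E) = (24 + E)/(-14 + 2*E) (o(E) = (24 + E)/(E + (E - 14)) = (24 + E)/(E + (-14 + E)) = (24 + E)/(-14 + 2*E))
-1275 - o(y(-7, 0)) = -1275 - (24 - 8)/(2*(-7 - 8)) = -1275 - 16/(2*(-15)) = -1275 - (-1)*16/(2*15) = -1275 - 1*(-8/15) = -1275 + 8/15 = -19117/15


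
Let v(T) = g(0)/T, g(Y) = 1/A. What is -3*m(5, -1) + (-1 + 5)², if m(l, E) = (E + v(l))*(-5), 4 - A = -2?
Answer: 3/2 ≈ 1.5000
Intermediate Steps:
A = 6 (A = 4 - 1*(-2) = 4 + 2 = 6)
g(Y) = ⅙ (g(Y) = 1/6 = ⅙)
v(T) = 1/(6*T)
m(l, E) = -5*E - 5/(6*l) (m(l, E) = (E + 1/(6*l))*(-5) = -5*E - 5/(6*l))
-3*m(5, -1) + (-1 + 5)² = -3*(-5*(-1) - ⅚/5) + (-1 + 5)² = -3*(5 - ⅚*⅕) + 4² = -3*(5 - ⅙) + 16 = -3*29/6 + 16 = -29/2 + 16 = 3/2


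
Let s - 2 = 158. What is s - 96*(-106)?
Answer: 10336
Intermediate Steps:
s = 160 (s = 2 + 158 = 160)
s - 96*(-106) = 160 - 96*(-106) = 160 + 10176 = 10336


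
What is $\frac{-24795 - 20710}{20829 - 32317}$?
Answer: $\frac{45505}{11488} \approx 3.9611$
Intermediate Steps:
$\frac{-24795 - 20710}{20829 - 32317} = - \frac{45505}{-11488} = \left(-45505\right) \left(- \frac{1}{11488}\right) = \frac{45505}{11488}$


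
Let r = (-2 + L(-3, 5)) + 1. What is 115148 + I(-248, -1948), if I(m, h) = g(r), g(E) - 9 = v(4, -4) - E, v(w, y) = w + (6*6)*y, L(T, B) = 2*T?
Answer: 115024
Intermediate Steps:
v(w, y) = w + 36*y
r = -7 (r = (-2 + 2*(-3)) + 1 = (-2 - 6) + 1 = -8 + 1 = -7)
g(E) = -131 - E (g(E) = 9 + ((4 + 36*(-4)) - E) = 9 + ((4 - 144) - E) = 9 + (-140 - E) = -131 - E)
I(m, h) = -124 (I(m, h) = -131 - 1*(-7) = -131 + 7 = -124)
115148 + I(-248, -1948) = 115148 - 124 = 115024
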